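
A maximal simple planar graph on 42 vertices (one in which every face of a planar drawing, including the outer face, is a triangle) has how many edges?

In a plane triangulation 3F = 2E and V − E + F = 2, so E = 3V − 6 = 3·42 − 6 = 120.

120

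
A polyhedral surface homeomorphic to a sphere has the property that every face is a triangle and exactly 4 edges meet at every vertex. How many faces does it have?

Each face has 3 edges and each edge borders two faces, so 2E = 3F.
Each vertex has degree 4, so 4V = 2E and hence V = 3F/4.
Euler: V − E + F = 2 ⇒ (3F/4) − (3F/2) + F = 2.
Multiply by 8: (6 − 12 + 8)F = 16, i.e. 2F = 16.
So F = 8, E = 3·8/2 = 12, V = 3·8/4 = 6.

8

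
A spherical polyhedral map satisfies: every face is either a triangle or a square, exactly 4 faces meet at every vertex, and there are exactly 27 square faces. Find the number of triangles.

Let x be the number of triangles; then F = 27 + x.
Edge–face incidences: 2E = 4·27 + 3·x = 108 + 3x.
Every vertex has degree 4, so 4V = 2E.
Euler: V − E + F = 2 ⇒ (2E)/4 − E + (27 + x) = 2.
Multiply by 8: 2·(2E) − 4·(2E) + 8·(27 + x) = 16, i.e. 216 + 8x − 2·(108 + 3x) = 16.
Collecting terms: 2x = 16, so x = 8.
Then 2E = 108 + 3·8 = 132, so E = 66, V = 2E/4 = 33, F = 27 + 8 = 35.

8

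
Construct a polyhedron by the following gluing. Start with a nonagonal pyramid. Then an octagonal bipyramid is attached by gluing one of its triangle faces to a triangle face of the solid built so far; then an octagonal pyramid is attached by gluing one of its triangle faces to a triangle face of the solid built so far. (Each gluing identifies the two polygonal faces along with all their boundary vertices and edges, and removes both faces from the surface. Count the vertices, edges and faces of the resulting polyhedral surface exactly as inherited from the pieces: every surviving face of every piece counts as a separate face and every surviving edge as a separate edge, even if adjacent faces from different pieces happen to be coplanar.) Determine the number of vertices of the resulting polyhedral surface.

A nonagonal pyramid: V=10, E=18, F=10.
Attach an octagonal bipyramid (V=10, E=24, F=16) along a 3-gon: merge 3 vertices and 3 edges, delete both glued faces → V=17, E=39, F=24.
Attach an octagonal pyramid (V=9, E=16, F=9) along a 3-gon: merge 3 vertices and 3 edges, delete both glued faces → V=23, E=52, F=31.
Check: V − E + F = 23 − 52 + 31 = 2.

23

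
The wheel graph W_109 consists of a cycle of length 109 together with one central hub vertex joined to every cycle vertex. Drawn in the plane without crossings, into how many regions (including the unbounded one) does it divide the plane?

W_109 has V = 109 + 1 = 110 vertices and E = 2·109 = 218 edges.
By Euler's formula F = 2 − V + E = 2 − 110 + 218 = 110.

110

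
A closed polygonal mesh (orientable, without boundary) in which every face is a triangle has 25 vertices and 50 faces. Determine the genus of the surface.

Every face is a triangle, so 2E = 3·50 = 150, giving E = 75.
χ = V − E + F = 25 − 75 + 50 = 0.
For a closed orientable surface χ = 2 − 2g, so g = (2 − (0))/2 = 1.

1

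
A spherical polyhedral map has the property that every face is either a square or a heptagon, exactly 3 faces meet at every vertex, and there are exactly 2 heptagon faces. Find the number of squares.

Let x be the number of squares; then F = 2 + x.
Edge–face incidences: 2E = 7·2 + 4·x = 14 + 4x.
Every vertex has degree 3, so 3V = 2E.
Euler: V − E + F = 2 ⇒ (2E)/3 − E + (2 + x) = 2.
Multiply by 6: 2·(2E) − 3·(2E) + 6·(2 + x) = 12, i.e. 12 + 6x − (14 + 4x) = 12.
Collecting terms: 2x − 2 = 12, so 2x = 14, so x = 7.
Then 2E = 14 + 4·7 = 42, so E = 21, V = 2E/3 = 14, F = 2 + 7 = 9.

7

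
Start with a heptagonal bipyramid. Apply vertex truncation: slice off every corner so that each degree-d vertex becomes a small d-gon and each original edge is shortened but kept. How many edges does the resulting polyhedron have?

63

The base solid has V = 9, E = 21, F = 14.
Truncation replaces each original edge-end by a new vertex, so V′ = 2E = 42.
Each original edge survives, and each old vertex of degree d contributes d new edges; summing degrees gives Σd = 2E, so E′ = E + 2E = 3E = 63.
Each original face survives and each original vertex becomes one new face: F′ = F + V = 23.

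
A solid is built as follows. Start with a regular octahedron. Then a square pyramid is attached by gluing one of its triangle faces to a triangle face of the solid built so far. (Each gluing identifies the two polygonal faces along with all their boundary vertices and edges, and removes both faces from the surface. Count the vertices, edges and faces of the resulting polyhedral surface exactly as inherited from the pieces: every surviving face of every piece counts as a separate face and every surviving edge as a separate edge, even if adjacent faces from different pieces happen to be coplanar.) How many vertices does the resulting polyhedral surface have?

A regular octahedron: V=6, E=12, F=8.
Attach a square pyramid (V=5, E=8, F=5) along a 3-gon: merge 3 vertices and 3 edges, delete both glued faces → V=8, E=17, F=11.
Check: V − E + F = 8 − 17 + 11 = 2.

8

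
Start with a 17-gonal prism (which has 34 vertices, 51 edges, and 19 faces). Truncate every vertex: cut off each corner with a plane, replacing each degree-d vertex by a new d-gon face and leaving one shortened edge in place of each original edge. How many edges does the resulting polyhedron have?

Truncation replaces each original edge-end by a new vertex, so V′ = 2E = 102.
Each original edge survives, and each old vertex of degree d contributes d new edges; summing degrees gives Σd = 2E, so E′ = E + 2E = 3E = 153.
Each original face survives and each original vertex becomes one new face: F′ = F + V = 53.

153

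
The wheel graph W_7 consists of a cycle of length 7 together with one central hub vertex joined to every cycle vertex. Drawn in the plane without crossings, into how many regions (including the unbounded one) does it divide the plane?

W_7 has V = 7 + 1 = 8 vertices and E = 2·7 = 14 edges.
By Euler's formula F = 2 − V + E = 2 − 8 + 14 = 8.

8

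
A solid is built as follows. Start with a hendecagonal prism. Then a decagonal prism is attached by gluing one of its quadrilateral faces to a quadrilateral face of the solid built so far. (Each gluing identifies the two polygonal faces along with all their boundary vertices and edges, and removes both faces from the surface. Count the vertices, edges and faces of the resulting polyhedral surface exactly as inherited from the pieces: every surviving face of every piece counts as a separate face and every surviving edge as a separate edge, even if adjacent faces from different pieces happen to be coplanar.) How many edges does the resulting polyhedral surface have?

59

A hendecagonal prism: V=22, E=33, F=13.
Attach a decagonal prism (V=20, E=30, F=12) along a 4-gon: merge 4 vertices and 4 edges, delete both glued faces → V=38, E=59, F=23.
Check: V − E + F = 38 − 59 + 23 = 2.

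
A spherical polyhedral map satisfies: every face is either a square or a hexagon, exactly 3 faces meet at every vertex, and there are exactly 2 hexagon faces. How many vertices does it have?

Let x be the number of squares; then F = 2 + x.
Edge–face incidences: 2E = 6·2 + 4·x = 12 + 4x.
Every vertex has degree 3, so 3V = 2E.
Euler: V − E + F = 2 ⇒ (2E)/3 − E + (2 + x) = 2.
Multiply by 6: 2·(2E) − 3·(2E) + 6·(2 + x) = 12, i.e. 12 + 6x − (12 + 4x) = 12.
Collecting terms: 2x = 12, so x = 6.
Then 2E = 12 + 4·6 = 36, so E = 18, V = 2E/3 = 12, F = 2 + 6 = 8.

12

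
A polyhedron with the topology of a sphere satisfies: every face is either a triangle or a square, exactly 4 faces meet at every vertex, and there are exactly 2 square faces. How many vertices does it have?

Let x be the number of triangles; then F = 2 + x.
Edge–face incidences: 2E = 4·2 + 3·x = 8 + 3x.
Every vertex has degree 4, so 4V = 2E.
Euler: V − E + F = 2 ⇒ (2E)/4 − E + (2 + x) = 2.
Multiply by 8: 2·(2E) − 4·(2E) + 8·(2 + x) = 16, i.e. 16 + 8x − 2·(8 + 3x) = 16.
Collecting terms: 2x = 16, so x = 8.
Then 2E = 8 + 3·8 = 32, so E = 16, V = 2E/4 = 8, F = 2 + 8 = 10.

8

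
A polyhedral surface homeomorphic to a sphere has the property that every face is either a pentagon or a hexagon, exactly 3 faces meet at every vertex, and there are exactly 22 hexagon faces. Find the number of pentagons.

Let x be the number of pentagons; then F = 22 + x.
Edge–face incidences: 2E = 6·22 + 5·x = 132 + 5x.
Every vertex has degree 3, so 3V = 2E.
Euler: V − E + F = 2 ⇒ (2E)/3 − E + (22 + x) = 2.
Multiply by 6: 2·(2E) − 3·(2E) + 6·(22 + x) = 12, i.e. 132 + 6x − (132 + 5x) = 12.
Collecting terms: x = 12.
Then 2E = 132 + 5·12 = 192, so E = 96, V = 2E/3 = 64, F = 22 + 12 = 34.

12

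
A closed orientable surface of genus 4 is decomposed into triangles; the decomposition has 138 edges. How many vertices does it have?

χ = 2 − 2·4 = -6, and every face is a triangle so 3F = 2E.
F = 2E/3 = 92. Then V = -6 + E − F = -6 + 138 − 92 = 40.

40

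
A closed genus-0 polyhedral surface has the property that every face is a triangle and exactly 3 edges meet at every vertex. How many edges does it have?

6

Each face has 3 edges and each edge borders two faces, so 2E = 3F.
Each vertex has degree 3, so 3V = 2E and hence V = 3F/3.
Euler: V − E + F = 2 ⇒ (3F/3) − (3F/2) + F = 2.
Multiply by 6: (6 − 9 + 6)F = 12, i.e. 3F = 12.
So F = 4, E = 3·4/2 = 6, V = 3·4/3 = 4.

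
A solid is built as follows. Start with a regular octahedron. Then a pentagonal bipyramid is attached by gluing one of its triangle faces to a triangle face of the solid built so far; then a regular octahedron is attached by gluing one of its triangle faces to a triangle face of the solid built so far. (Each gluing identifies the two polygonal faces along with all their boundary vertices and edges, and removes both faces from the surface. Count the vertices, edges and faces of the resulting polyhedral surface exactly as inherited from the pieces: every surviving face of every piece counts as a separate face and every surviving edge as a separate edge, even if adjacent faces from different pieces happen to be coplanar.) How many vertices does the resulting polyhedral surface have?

13

A regular octahedron: V=6, E=12, F=8.
Attach a pentagonal bipyramid (V=7, E=15, F=10) along a 3-gon: merge 3 vertices and 3 edges, delete both glued faces → V=10, E=24, F=16.
Attach a regular octahedron (V=6, E=12, F=8) along a 3-gon: merge 3 vertices and 3 edges, delete both glued faces → V=13, E=33, F=22.
Check: V − E + F = 13 − 33 + 22 = 2.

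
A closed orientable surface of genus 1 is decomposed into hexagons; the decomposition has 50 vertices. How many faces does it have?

25

χ = 2 − 2·1 = 0, and every face is a hexagon so 6F = 2E.
V − E + F = 0 with E = 6F/2 gives 50 − (6/2 − 1)·F = 0, so F = 25 and E = 75.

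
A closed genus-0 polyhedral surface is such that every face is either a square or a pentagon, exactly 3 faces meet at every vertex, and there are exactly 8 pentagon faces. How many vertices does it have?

16

Let x be the number of squares; then F = 8 + x.
Edge–face incidences: 2E = 5·8 + 4·x = 40 + 4x.
Every vertex has degree 3, so 3V = 2E.
Euler: V − E + F = 2 ⇒ (2E)/3 − E + (8 + x) = 2.
Multiply by 6: 2·(2E) − 3·(2E) + 6·(8 + x) = 12, i.e. 48 + 6x − (40 + 4x) = 12.
Collecting terms: 2x + 8 = 12, so 2x = 4, so x = 2.
Then 2E = 40 + 4·2 = 48, so E = 24, V = 2E/3 = 16, F = 8 + 2 = 10.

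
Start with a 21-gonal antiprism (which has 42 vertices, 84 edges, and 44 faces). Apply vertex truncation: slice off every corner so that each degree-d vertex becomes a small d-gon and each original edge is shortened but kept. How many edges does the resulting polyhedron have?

252

Truncation replaces each original edge-end by a new vertex, so V′ = 2E = 168.
Each original edge survives, and each old vertex of degree d contributes d new edges; summing degrees gives Σd = 2E, so E′ = E + 2E = 3E = 252.
Each original face survives and each original vertex becomes one new face: F′ = F + V = 86.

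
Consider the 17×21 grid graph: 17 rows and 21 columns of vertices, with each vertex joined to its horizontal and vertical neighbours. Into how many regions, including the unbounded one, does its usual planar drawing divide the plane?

The grid has V = 17·21 = 357 vertices and E = 17·20 + 21·16 = 676 edges.
F = 2 − V + E = 2 − 357 + 676 = 321.

321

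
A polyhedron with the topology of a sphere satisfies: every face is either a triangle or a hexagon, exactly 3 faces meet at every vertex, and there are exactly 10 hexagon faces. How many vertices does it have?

Let x be the number of triangles; then F = 10 + x.
Edge–face incidences: 2E = 6·10 + 3·x = 60 + 3x.
Every vertex has degree 3, so 3V = 2E.
Euler: V − E + F = 2 ⇒ (2E)/3 − E + (10 + x) = 2.
Multiply by 6: 2·(2E) − 3·(2E) + 6·(10 + x) = 12, i.e. 60 + 6x − (60 + 3x) = 12.
Collecting terms: 3x = 12, so x = 4.
Then 2E = 60 + 3·4 = 72, so E = 36, V = 2E/3 = 24, F = 10 + 4 = 14.

24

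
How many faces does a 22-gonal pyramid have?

23

A pyramid on an n-gon base has one n-gon and n triangles: V = 22 + 1 = 23, E = 2·22 = 44, F = 22 + 1 = 23.
Check: V − E + F = 23 − 44 + 23 = 2.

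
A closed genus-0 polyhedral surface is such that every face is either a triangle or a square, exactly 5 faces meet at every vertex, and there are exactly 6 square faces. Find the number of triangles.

32

Let x be the number of triangles; then F = 6 + x.
Edge–face incidences: 2E = 4·6 + 3·x = 24 + 3x.
Every vertex has degree 5, so 5V = 2E.
Euler: V − E + F = 2 ⇒ (2E)/5 − E + (6 + x) = 2.
Multiply by 10: 2·(2E) − 5·(2E) + 10·(6 + x) = 20, i.e. 60 + 10x − 3·(24 + 3x) = 20.
Collecting terms: x − 12 = 20, so x = 32.
Then 2E = 24 + 3·32 = 120, so E = 60, V = 2E/5 = 24, F = 6 + 32 = 38.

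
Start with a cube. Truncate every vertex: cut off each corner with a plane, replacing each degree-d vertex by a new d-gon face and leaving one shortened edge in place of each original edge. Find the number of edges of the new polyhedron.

36

The base solid has V = 8, E = 12, F = 6.
Truncation replaces each original edge-end by a new vertex, so V′ = 2E = 24.
Each original edge survives, and each old vertex of degree d contributes d new edges; summing degrees gives Σd = 2E, so E′ = E + 2E = 3E = 36.
Each original face survives and each original vertex becomes one new face: F′ = F + V = 14.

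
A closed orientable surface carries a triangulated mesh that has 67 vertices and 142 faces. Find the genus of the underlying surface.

Every face is a triangle, so 2E = 3·142 = 426, giving E = 213.
χ = V − E + F = 67 − 213 + 142 = -4.
For a closed orientable surface χ = 2 − 2g, so g = (2 − (-4))/2 = 3.

3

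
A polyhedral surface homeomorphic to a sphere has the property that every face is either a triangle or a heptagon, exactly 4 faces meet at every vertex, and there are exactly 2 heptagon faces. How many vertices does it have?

Let x be the number of triangles; then F = 2 + x.
Edge–face incidences: 2E = 7·2 + 3·x = 14 + 3x.
Every vertex has degree 4, so 4V = 2E.
Euler: V − E + F = 2 ⇒ (2E)/4 − E + (2 + x) = 2.
Multiply by 8: 2·(2E) − 4·(2E) + 8·(2 + x) = 16, i.e. 16 + 8x − 2·(14 + 3x) = 16.
Collecting terms: 2x − 12 = 16, so 2x = 28, so x = 14.
Then 2E = 14 + 3·14 = 56, so E = 28, V = 2E/4 = 14, F = 2 + 14 = 16.

14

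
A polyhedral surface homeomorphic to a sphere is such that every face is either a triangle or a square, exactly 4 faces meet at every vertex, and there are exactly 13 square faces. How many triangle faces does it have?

8

Let x be the number of triangles; then F = 13 + x.
Edge–face incidences: 2E = 4·13 + 3·x = 52 + 3x.
Every vertex has degree 4, so 4V = 2E.
Euler: V − E + F = 2 ⇒ (2E)/4 − E + (13 + x) = 2.
Multiply by 8: 2·(2E) − 4·(2E) + 8·(13 + x) = 16, i.e. 104 + 8x − 2·(52 + 3x) = 16.
Collecting terms: 2x = 16, so x = 8.
Then 2E = 52 + 3·8 = 76, so E = 38, V = 2E/4 = 19, F = 13 + 8 = 21.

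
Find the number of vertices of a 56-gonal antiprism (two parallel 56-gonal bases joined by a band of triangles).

An antiprism on an n-gon has two n-gon caps and 2n triangles: V = 2·56 = 112, E = 4·56 = 224, F = 2·56 + 2 = 114.
Check: V − E + F = 112 − 224 + 114 = 2.

112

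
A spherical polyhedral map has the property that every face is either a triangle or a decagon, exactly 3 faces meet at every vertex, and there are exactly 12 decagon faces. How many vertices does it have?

60

Let x be the number of triangles; then F = 12 + x.
Edge–face incidences: 2E = 10·12 + 3·x = 120 + 3x.
Every vertex has degree 3, so 3V = 2E.
Euler: V − E + F = 2 ⇒ (2E)/3 − E + (12 + x) = 2.
Multiply by 6: 2·(2E) − 3·(2E) + 6·(12 + x) = 12, i.e. 72 + 6x − (120 + 3x) = 12.
Collecting terms: 3x − 48 = 12, so 3x = 60, so x = 20.
Then 2E = 120 + 3·20 = 180, so E = 90, V = 2E/3 = 60, F = 12 + 20 = 32.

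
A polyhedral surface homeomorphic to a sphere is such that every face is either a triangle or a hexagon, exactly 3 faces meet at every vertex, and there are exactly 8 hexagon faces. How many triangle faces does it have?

4

Let x be the number of triangles; then F = 8 + x.
Edge–face incidences: 2E = 6·8 + 3·x = 48 + 3x.
Every vertex has degree 3, so 3V = 2E.
Euler: V − E + F = 2 ⇒ (2E)/3 − E + (8 + x) = 2.
Multiply by 6: 2·(2E) − 3·(2E) + 6·(8 + x) = 12, i.e. 48 + 6x − (48 + 3x) = 12.
Collecting terms: 3x = 12, so x = 4.
Then 2E = 48 + 3·4 = 60, so E = 30, V = 2E/3 = 20, F = 8 + 4 = 12.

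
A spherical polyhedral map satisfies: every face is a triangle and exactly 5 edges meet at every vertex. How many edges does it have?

30

Each face has 3 edges and each edge borders two faces, so 2E = 3F.
Each vertex has degree 5, so 5V = 2E and hence V = 3F/5.
Euler: V − E + F = 2 ⇒ (3F/5) − (3F/2) + F = 2.
Multiply by 10: (6 − 15 + 10)F = 20, i.e. 1F = 20.
So F = 20, E = 3·20/2 = 30, V = 3·20/5 = 12.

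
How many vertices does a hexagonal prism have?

12

A prism on an n-gon has two n-gon bases and n rectangular sides: V = 2·6 = 12, E = 3·6 = 18, F = 6 + 2 = 8.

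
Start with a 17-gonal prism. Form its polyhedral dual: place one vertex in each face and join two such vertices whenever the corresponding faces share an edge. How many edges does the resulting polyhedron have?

51

The base solid has V = 34, E = 51, F = 19.
The dual swaps V and F and preserves E: V′ = F = 19, E′ = E = 51, F′ = V = 34.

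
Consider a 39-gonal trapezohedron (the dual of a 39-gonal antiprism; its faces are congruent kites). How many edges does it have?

156

The n-trapezohedron (dual of the n-antiprism) has V = 2·39 + 2 = 80, E = 4·39 = 156, F = 2·39 = 78.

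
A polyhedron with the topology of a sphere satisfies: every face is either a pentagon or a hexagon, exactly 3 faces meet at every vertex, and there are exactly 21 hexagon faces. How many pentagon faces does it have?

Let x be the number of pentagons; then F = 21 + x.
Edge–face incidences: 2E = 6·21 + 5·x = 126 + 5x.
Every vertex has degree 3, so 3V = 2E.
Euler: V − E + F = 2 ⇒ (2E)/3 − E + (21 + x) = 2.
Multiply by 6: 2·(2E) − 3·(2E) + 6·(21 + x) = 12, i.e. 126 + 6x − (126 + 5x) = 12.
Collecting terms: x = 12.
Then 2E = 126 + 5·12 = 186, so E = 93, V = 2E/3 = 62, F = 21 + 12 = 33.

12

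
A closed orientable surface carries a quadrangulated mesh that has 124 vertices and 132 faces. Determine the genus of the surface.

Every face is a square, so 2E = 4·132 = 528, giving E = 264.
χ = V − E + F = 124 − 264 + 132 = -8.
For a closed orientable surface χ = 2 − 2g, so g = (2 − (-8))/2 = 5.

5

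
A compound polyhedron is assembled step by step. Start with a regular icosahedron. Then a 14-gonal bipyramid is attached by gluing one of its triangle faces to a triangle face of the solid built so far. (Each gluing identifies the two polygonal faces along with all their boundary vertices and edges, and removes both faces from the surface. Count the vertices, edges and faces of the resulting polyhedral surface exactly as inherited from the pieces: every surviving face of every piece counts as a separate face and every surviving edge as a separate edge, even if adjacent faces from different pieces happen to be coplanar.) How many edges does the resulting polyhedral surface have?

69

A regular icosahedron: V=12, E=30, F=20.
Attach a 14-gonal bipyramid (V=16, E=42, F=28) along a 3-gon: merge 3 vertices and 3 edges, delete both glued faces → V=25, E=69, F=46.
Check: V − E + F = 25 − 69 + 46 = 2.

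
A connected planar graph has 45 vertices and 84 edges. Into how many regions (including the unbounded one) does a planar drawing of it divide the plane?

Euler's formula for a connected plane graph: V − E + F = 2, so F = 2 − 45 + 84 = 41.

41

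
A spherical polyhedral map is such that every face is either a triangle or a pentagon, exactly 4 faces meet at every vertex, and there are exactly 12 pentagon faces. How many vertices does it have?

30

Let x be the number of triangles; then F = 12 + x.
Edge–face incidences: 2E = 5·12 + 3·x = 60 + 3x.
Every vertex has degree 4, so 4V = 2E.
Euler: V − E + F = 2 ⇒ (2E)/4 − E + (12 + x) = 2.
Multiply by 8: 2·(2E) − 4·(2E) + 8·(12 + x) = 16, i.e. 96 + 8x − 2·(60 + 3x) = 16.
Collecting terms: 2x − 24 = 16, so 2x = 40, so x = 20.
Then 2E = 60 + 3·20 = 120, so E = 60, V = 2E/4 = 30, F = 12 + 20 = 32.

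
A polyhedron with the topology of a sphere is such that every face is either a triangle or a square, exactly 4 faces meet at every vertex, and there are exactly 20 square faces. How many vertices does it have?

Let x be the number of triangles; then F = 20 + x.
Edge–face incidences: 2E = 4·20 + 3·x = 80 + 3x.
Every vertex has degree 4, so 4V = 2E.
Euler: V − E + F = 2 ⇒ (2E)/4 − E + (20 + x) = 2.
Multiply by 8: 2·(2E) − 4·(2E) + 8·(20 + x) = 16, i.e. 160 + 8x − 2·(80 + 3x) = 16.
Collecting terms: 2x = 16, so x = 8.
Then 2E = 80 + 3·8 = 104, so E = 52, V = 2E/4 = 26, F = 20 + 8 = 28.

26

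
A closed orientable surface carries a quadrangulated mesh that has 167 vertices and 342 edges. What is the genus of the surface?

Every face is a square and each edge borders two faces, so 4F = 2·342, giving F = 171.
χ = V − E + F = 167 − 342 + 171 = -4.
For a closed orientable surface χ = 2 − 2g, so g = (2 − (-4))/2 = 3.

3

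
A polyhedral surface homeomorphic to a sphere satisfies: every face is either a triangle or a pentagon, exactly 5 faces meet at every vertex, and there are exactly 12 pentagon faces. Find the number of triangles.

80

Let x be the number of triangles; then F = 12 + x.
Edge–face incidences: 2E = 5·12 + 3·x = 60 + 3x.
Every vertex has degree 5, so 5V = 2E.
Euler: V − E + F = 2 ⇒ (2E)/5 − E + (12 + x) = 2.
Multiply by 10: 2·(2E) − 5·(2E) + 10·(12 + x) = 20, i.e. 120 + 10x − 3·(60 + 3x) = 20.
Collecting terms: x − 60 = 20, so x = 80.
Then 2E = 60 + 3·80 = 300, so E = 150, V = 2E/5 = 60, F = 12 + 80 = 92.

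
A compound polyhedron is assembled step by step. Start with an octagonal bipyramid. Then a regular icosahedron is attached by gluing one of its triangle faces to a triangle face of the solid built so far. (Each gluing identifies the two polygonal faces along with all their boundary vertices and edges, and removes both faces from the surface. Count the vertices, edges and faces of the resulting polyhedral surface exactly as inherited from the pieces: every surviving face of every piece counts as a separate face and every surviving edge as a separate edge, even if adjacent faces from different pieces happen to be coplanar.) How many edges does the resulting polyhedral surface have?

51

An octagonal bipyramid: V=10, E=24, F=16.
Attach a regular icosahedron (V=12, E=30, F=20) along a 3-gon: merge 3 vertices and 3 edges, delete both glued faces → V=19, E=51, F=34.
Check: V − E + F = 19 − 51 + 34 = 2.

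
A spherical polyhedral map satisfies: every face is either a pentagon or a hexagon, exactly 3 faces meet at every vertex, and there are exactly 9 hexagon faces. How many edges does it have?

Let x be the number of pentagons; then F = 9 + x.
Edge–face incidences: 2E = 6·9 + 5·x = 54 + 5x.
Every vertex has degree 3, so 3V = 2E.
Euler: V − E + F = 2 ⇒ (2E)/3 − E + (9 + x) = 2.
Multiply by 6: 2·(2E) − 3·(2E) + 6·(9 + x) = 12, i.e. 54 + 6x − (54 + 5x) = 12.
Collecting terms: x = 12.
Then 2E = 54 + 5·12 = 114, so E = 57, V = 2E/3 = 38, F = 9 + 12 = 21.

57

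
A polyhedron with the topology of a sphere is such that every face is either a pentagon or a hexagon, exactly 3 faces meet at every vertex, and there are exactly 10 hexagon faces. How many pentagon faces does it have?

Let x be the number of pentagons; then F = 10 + x.
Edge–face incidences: 2E = 6·10 + 5·x = 60 + 5x.
Every vertex has degree 3, so 3V = 2E.
Euler: V − E + F = 2 ⇒ (2E)/3 − E + (10 + x) = 2.
Multiply by 6: 2·(2E) − 3·(2E) + 6·(10 + x) = 12, i.e. 60 + 6x − (60 + 5x) = 12.
Collecting terms: x = 12.
Then 2E = 60 + 5·12 = 120, so E = 60, V = 2E/3 = 40, F = 10 + 12 = 22.

12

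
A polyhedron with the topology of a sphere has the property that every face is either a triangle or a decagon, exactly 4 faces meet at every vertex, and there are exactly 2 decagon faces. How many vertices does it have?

20

Let x be the number of triangles; then F = 2 + x.
Edge–face incidences: 2E = 10·2 + 3·x = 20 + 3x.
Every vertex has degree 4, so 4V = 2E.
Euler: V − E + F = 2 ⇒ (2E)/4 − E + (2 + x) = 2.
Multiply by 8: 2·(2E) − 4·(2E) + 8·(2 + x) = 16, i.e. 16 + 8x − 2·(20 + 3x) = 16.
Collecting terms: 2x − 24 = 16, so 2x = 40, so x = 20.
Then 2E = 20 + 3·20 = 80, so E = 40, V = 2E/4 = 20, F = 2 + 20 = 22.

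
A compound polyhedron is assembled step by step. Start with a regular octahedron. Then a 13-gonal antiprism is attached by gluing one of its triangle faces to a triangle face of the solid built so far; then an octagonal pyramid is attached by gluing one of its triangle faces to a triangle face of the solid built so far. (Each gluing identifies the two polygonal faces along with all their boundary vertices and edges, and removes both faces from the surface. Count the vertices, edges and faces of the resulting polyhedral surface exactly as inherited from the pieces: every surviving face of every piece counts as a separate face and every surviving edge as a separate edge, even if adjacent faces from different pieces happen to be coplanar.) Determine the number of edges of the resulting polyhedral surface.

A regular octahedron: V=6, E=12, F=8.
Attach a 13-gonal antiprism (V=26, E=52, F=28) along a 3-gon: merge 3 vertices and 3 edges, delete both glued faces → V=29, E=61, F=34.
Attach an octagonal pyramid (V=9, E=16, F=9) along a 3-gon: merge 3 vertices and 3 edges, delete both glued faces → V=35, E=74, F=41.
Check: V − E + F = 35 − 74 + 41 = 2.

74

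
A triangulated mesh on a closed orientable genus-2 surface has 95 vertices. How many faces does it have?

194

χ = 2 − 2·2 = -2, and every face is a triangle so 3F = 2E.
V − E + F = -2 with E = 3F/2 gives 95 − (3/2 − 1)·F = -2, so F = 194 and E = 291.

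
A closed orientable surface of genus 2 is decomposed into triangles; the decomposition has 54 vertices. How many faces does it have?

112

χ = 2 − 2·2 = -2, and every face is a triangle so 3F = 2E.
V − E + F = -2 with E = 3F/2 gives 54 − (3/2 − 1)·F = -2, so F = 112 and E = 168.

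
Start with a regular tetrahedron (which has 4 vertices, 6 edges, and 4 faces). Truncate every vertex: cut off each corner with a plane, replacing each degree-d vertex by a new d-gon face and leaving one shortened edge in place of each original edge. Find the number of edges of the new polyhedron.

18

Truncation replaces each original edge-end by a new vertex, so V′ = 2E = 12.
Each original edge survives, and each old vertex of degree d contributes d new edges; summing degrees gives Σd = 2E, so E′ = E + 2E = 3E = 18.
Each original face survives and each original vertex becomes one new face: F′ = F + V = 8.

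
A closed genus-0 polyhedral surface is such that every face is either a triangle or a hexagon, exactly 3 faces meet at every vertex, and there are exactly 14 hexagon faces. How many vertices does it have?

32

Let x be the number of triangles; then F = 14 + x.
Edge–face incidences: 2E = 6·14 + 3·x = 84 + 3x.
Every vertex has degree 3, so 3V = 2E.
Euler: V − E + F = 2 ⇒ (2E)/3 − E + (14 + x) = 2.
Multiply by 6: 2·(2E) − 3·(2E) + 6·(14 + x) = 12, i.e. 84 + 6x − (84 + 3x) = 12.
Collecting terms: 3x = 12, so x = 4.
Then 2E = 84 + 3·4 = 96, so E = 48, V = 2E/3 = 32, F = 14 + 4 = 18.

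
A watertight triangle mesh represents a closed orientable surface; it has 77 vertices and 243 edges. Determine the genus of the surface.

3

Every face is a triangle and each edge borders two faces, so 3F = 2·243, giving F = 162.
χ = V − E + F = 77 − 243 + 162 = -4.
For a closed orientable surface χ = 2 − 2g, so g = (2 − (-4))/2 = 3.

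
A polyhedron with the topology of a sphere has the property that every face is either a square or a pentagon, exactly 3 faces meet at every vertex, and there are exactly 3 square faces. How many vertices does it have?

Let x be the number of pentagons; then F = 3 + x.
Edge–face incidences: 2E = 4·3 + 5·x = 12 + 5x.
Every vertex has degree 3, so 3V = 2E.
Euler: V − E + F = 2 ⇒ (2E)/3 − E + (3 + x) = 2.
Multiply by 6: 2·(2E) − 3·(2E) + 6·(3 + x) = 12, i.e. 18 + 6x − (12 + 5x) = 12.
Collecting terms: x + 6 = 12, so x = 6.
Then 2E = 12 + 5·6 = 42, so E = 21, V = 2E/3 = 14, F = 3 + 6 = 9.

14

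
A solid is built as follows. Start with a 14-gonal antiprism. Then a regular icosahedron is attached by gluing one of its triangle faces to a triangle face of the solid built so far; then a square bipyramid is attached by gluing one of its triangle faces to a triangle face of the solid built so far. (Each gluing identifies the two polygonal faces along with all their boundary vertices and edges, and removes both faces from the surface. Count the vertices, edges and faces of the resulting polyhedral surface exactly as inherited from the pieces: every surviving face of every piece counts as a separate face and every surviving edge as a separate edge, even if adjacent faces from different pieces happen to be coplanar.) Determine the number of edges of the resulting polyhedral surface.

92

A 14-gonal antiprism: V=28, E=56, F=30.
Attach a regular icosahedron (V=12, E=30, F=20) along a 3-gon: merge 3 vertices and 3 edges, delete both glued faces → V=37, E=83, F=48.
Attach a square bipyramid (V=6, E=12, F=8) along a 3-gon: merge 3 vertices and 3 edges, delete both glued faces → V=40, E=92, F=54.
Check: V − E + F = 40 − 92 + 54 = 2.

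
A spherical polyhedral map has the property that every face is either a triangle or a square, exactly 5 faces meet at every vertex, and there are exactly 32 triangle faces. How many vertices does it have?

Let x be the number of squares; then F = 32 + x.
Edge–face incidences: 2E = 3·32 + 4·x = 96 + 4x.
Every vertex has degree 5, so 5V = 2E.
Euler: V − E + F = 2 ⇒ (2E)/5 − E + (32 + x) = 2.
Multiply by 10: 2·(2E) − 5·(2E) + 10·(32 + x) = 20, i.e. 320 + 10x − 3·(96 + 4x) = 20.
Collecting terms: −2x + 32 = 20, so −2x = −12, so x = 6.
Then 2E = 96 + 4·6 = 120, so E = 60, V = 2E/5 = 24, F = 32 + 6 = 38.

24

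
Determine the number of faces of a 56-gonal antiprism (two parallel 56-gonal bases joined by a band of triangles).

An antiprism on an n-gon has two n-gon caps and 2n triangles: V = 2·56 = 112, E = 4·56 = 224, F = 2·56 + 2 = 114.

114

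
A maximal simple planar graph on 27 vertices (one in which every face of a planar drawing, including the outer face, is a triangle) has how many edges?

In a plane triangulation 3F = 2E and V − E + F = 2, so E = 3V − 6 = 3·27 − 6 = 75.

75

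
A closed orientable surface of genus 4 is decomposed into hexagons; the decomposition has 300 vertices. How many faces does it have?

153

χ = 2 − 2·4 = -6, and every face is a hexagon so 6F = 2E.
V − E + F = -6 with E = 6F/2 gives 300 − (6/2 − 1)·F = -6, so F = 153 and E = 459.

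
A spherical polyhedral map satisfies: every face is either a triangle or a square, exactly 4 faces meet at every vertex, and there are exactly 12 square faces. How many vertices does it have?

18

Let x be the number of triangles; then F = 12 + x.
Edge–face incidences: 2E = 4·12 + 3·x = 48 + 3x.
Every vertex has degree 4, so 4V = 2E.
Euler: V − E + F = 2 ⇒ (2E)/4 − E + (12 + x) = 2.
Multiply by 8: 2·(2E) − 4·(2E) + 8·(12 + x) = 16, i.e. 96 + 8x − 2·(48 + 3x) = 16.
Collecting terms: 2x = 16, so x = 8.
Then 2E = 48 + 3·8 = 72, so E = 36, V = 2E/4 = 18, F = 12 + 8 = 20.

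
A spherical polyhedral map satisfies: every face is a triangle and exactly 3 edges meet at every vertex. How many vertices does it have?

4

Each face has 3 edges and each edge borders two faces, so 2E = 3F.
Each vertex has degree 3, so 3V = 2E and hence V = 3F/3.
Euler: V − E + F = 2 ⇒ (3F/3) − (3F/2) + F = 2.
Multiply by 6: (6 − 9 + 6)F = 12, i.e. 3F = 12.
So F = 4, E = 3·4/2 = 6, V = 3·4/3 = 4.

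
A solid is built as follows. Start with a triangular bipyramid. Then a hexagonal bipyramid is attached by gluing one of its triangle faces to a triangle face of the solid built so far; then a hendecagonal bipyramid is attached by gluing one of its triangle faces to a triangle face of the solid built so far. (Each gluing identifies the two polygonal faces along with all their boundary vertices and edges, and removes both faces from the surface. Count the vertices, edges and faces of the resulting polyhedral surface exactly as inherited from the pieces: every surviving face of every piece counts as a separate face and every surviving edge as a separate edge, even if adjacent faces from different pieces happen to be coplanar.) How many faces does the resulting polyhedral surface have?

36

A triangular bipyramid: V=5, E=9, F=6.
Attach a hexagonal bipyramid (V=8, E=18, F=12) along a 3-gon: merge 3 vertices and 3 edges, delete both glued faces → V=10, E=24, F=16.
Attach a hendecagonal bipyramid (V=13, E=33, F=22) along a 3-gon: merge 3 vertices and 3 edges, delete both glued faces → V=20, E=54, F=36.
Check: V − E + F = 20 − 54 + 36 = 2.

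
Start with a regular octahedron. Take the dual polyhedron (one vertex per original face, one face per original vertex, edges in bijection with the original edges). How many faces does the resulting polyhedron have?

The base solid has V = 6, E = 12, F = 8.
The dual swaps V and F and preserves E: V′ = F = 8, E′ = E = 12, F′ = V = 6.

6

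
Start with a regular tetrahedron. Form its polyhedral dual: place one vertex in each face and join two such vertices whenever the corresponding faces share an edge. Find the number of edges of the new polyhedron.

The base solid has V = 4, E = 6, F = 4.
The dual swaps V and F and preserves E: V′ = F = 4, E′ = E = 6, F′ = V = 4.

6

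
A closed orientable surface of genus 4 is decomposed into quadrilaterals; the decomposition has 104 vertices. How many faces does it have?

χ = 2 − 2·4 = -6, and every face is a square so 4F = 2E.
V − E + F = -6 with E = 4F/2 gives 104 − (4/2 − 1)·F = -6, so F = 110 and E = 220.

110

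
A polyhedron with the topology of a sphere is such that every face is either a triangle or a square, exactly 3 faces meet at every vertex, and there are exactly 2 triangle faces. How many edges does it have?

Let x be the number of squares; then F = 2 + x.
Edge–face incidences: 2E = 3·2 + 4·x = 6 + 4x.
Every vertex has degree 3, so 3V = 2E.
Euler: V − E + F = 2 ⇒ (2E)/3 − E + (2 + x) = 2.
Multiply by 6: 2·(2E) − 3·(2E) + 6·(2 + x) = 12, i.e. 12 + 6x − (6 + 4x) = 12.
Collecting terms: 2x + 6 = 12, so 2x = 6, so x = 3.
Then 2E = 6 + 4·3 = 18, so E = 9, V = 2E/3 = 6, F = 2 + 3 = 5.

9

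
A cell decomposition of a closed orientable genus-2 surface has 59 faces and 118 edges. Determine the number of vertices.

For a closed orientable surface of genus 2, χ = 2 − 2·2 = -2.
V = -2 + E − F = -2 + 118 − 59 = 57.

57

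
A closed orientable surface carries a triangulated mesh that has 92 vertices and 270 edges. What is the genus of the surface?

Every face is a triangle and each edge borders two faces, so 3F = 2·270, giving F = 180.
χ = V − E + F = 92 − 270 + 180 = 2.
For a closed orientable surface χ = 2 − 2g, so g = (2 − (2))/2 = 0.

0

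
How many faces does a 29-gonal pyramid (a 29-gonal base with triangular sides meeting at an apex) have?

30

A pyramid on an n-gon base has one n-gon and n triangles: V = 29 + 1 = 30, E = 2·29 = 58, F = 29 + 1 = 30.
Check: V − E + F = 30 − 58 + 30 = 2.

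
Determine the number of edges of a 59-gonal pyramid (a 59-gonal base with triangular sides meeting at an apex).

A pyramid on an n-gon base has one n-gon and n triangles: V = 59 + 1 = 60, E = 2·59 = 118, F = 59 + 1 = 60.
Check: V − E + F = 60 − 118 + 60 = 2.

118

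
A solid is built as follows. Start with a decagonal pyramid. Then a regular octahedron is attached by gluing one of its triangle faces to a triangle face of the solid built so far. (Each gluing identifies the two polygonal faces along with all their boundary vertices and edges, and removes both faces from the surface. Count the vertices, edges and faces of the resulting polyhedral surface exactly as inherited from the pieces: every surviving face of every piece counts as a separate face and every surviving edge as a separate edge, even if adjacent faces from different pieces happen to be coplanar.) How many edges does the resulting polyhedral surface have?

A decagonal pyramid: V=11, E=20, F=11.
Attach a regular octahedron (V=6, E=12, F=8) along a 3-gon: merge 3 vertices and 3 edges, delete both glued faces → V=14, E=29, F=17.
Check: V − E + F = 14 − 29 + 17 = 2.

29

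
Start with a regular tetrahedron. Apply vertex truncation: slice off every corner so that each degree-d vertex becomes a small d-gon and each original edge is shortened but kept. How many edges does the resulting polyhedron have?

18

The base solid has V = 4, E = 6, F = 4.
Truncation replaces each original edge-end by a new vertex, so V′ = 2E = 12.
Each original edge survives, and each old vertex of degree d contributes d new edges; summing degrees gives Σd = 2E, so E′ = E + 2E = 3E = 18.
Each original face survives and each original vertex becomes one new face: F′ = F + V = 8.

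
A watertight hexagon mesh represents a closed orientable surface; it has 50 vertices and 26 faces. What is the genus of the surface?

2

Every face is a hexagon, so 2E = 6·26 = 156, giving E = 78.
χ = V − E + F = 50 − 78 + 26 = -2.
For a closed orientable surface χ = 2 − 2g, so g = (2 − (-2))/2 = 2.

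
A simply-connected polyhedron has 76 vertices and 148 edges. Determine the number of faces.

Here V − E + F = 2.
F = 2 − V + E = 2 − 76 + 148 = 74.

74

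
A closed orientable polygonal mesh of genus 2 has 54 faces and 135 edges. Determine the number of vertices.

For a closed orientable surface of genus 2, χ = 2 − 2·2 = -2.
V = -2 + E − F = -2 + 135 − 54 = 79.

79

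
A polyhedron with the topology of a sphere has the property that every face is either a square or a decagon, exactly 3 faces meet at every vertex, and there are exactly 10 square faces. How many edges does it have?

Let x be the number of decagons; then F = 10 + x.
Edge–face incidences: 2E = 4·10 + 10·x = 40 + 10x.
Every vertex has degree 3, so 3V = 2E.
Euler: V − E + F = 2 ⇒ (2E)/3 − E + (10 + x) = 2.
Multiply by 6: 2·(2E) − 3·(2E) + 6·(10 + x) = 12, i.e. 60 + 6x − (40 + 10x) = 12.
Collecting terms: −4x + 20 = 12, so −4x = −8, so x = 2.
Then 2E = 40 + 10·2 = 60, so E = 30, V = 2E/3 = 20, F = 10 + 2 = 12.

30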